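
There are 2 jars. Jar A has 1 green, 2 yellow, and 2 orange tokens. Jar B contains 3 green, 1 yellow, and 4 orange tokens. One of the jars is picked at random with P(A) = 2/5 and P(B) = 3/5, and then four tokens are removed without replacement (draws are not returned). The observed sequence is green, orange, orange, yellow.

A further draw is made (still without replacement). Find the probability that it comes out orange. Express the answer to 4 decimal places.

Compute the likelihood of the observed sequence for each case: P(data | jar A) = (1/5)(2/4)(1/3)(2/2) = 1/30; P(data | jar B) = (3/8)(4/7)(3/6)(1/5) = 3/140.
The prior-weighted likelihoods are 2/5 · 1/30 = 1/75, 3/5 · 3/140 = 9/700; these sum to 11/420.
Normalising, the posterior is P(jar A | data) = 28/55, P(jar B | data) = 27/55.
The predictive probability is P(orange next | data) = (0)(28/55) + (1/2)(27/55) = 27/110.

0.2455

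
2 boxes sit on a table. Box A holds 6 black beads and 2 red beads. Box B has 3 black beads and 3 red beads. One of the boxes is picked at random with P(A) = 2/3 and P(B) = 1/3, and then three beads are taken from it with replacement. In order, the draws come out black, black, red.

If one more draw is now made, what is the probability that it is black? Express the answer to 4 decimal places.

0.6731

Compute the likelihood of the observed sequence for each case: P(data | box A) = (6/8)(6/8)(2/8) = 9/64; P(data | box B) = (3/6)(3/6)(3/6) = 1/8.
The prior-weighted likelihoods are 2/3 · 9/64 = 3/32, 1/3 · 1/8 = 1/24; these sum to 13/96.
Normalising, the posterior is P(box A | data) = 9/13, P(box B | data) = 4/13.
Averaging over the posterior, P(black next | data) = (3/4)(9/13) + (1/2)(4/13) = 35/52.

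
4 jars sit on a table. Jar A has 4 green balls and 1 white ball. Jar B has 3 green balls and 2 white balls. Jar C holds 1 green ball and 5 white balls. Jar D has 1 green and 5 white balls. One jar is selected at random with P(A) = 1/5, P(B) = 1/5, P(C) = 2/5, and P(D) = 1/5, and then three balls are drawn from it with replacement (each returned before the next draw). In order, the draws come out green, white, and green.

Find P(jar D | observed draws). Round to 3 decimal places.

Compute the likelihood of the observed sequence for each case: P(data | jar A) = (4/5)(1/5)(4/5) = 0.128; P(data | jar B) = (3/5)(2/5)(3/5) = 0.144; P(data | jar C) = (1/6)(5/6)(1/6) = 0.023148; P(data | jar D) = (1/6)(5/6)(1/6) = 0.023148.
The prior-weighted likelihoods are 1/5 · 0.128 = 0.0256, 1/5 · 0.144 = 0.0288, 2/5 · 0.023148 = 0.0092593, 1/5 · 0.023148 = 0.0046296; summing to 0.068289.
So P(jar D | data) = (0.0046296) / (0.068289) = 0.067795.

0.068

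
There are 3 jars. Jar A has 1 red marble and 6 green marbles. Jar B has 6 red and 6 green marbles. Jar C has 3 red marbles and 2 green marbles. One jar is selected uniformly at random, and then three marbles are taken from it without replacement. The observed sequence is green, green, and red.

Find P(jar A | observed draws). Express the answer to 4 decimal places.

0.3767

For each hypothesis, P(data | H) works out to: P(data | jar A) = (6/7)(5/6)(1/5) = 0.14286; P(data | jar B) = (6/12)(5/11)(6/10) = 0.13636; P(data | jar C) = (2/5)(1/4)(3/3) = 0.1.
Weighting by the prior gives 1/3 · 0.14286 = 0.047619, 1/3 · 0.13636 = 0.045455, 1/3 · 0.1 = 0.033333; summing to 0.12641.
Hence P(jar A | data) = (0.047619) / (0.12641) = 0.37671.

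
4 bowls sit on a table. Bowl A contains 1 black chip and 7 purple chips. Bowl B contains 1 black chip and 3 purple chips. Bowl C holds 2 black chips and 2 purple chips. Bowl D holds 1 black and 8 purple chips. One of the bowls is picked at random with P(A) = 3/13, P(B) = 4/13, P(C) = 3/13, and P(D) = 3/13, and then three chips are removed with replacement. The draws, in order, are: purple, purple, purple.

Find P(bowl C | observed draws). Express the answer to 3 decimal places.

0.061

For each hypothesis, P(data | H) works out to: P(data | bowl A) = (7/8)(7/8)(7/8) = 0.66992; P(data | bowl B) = (3/4)(3/4)(3/4) = 0.42188; P(data | bowl C) = (2/4)(2/4)(2/4) = 0.125; P(data | bowl D) = (8/9)(8/9)(8/9) = 0.70233.
The prior-weighted likelihoods are 3/13 · 0.66992 = 0.1546, 4/13 · 0.42188 = 0.12981, 3/13 · 0.125 = 0.028846, 3/13 · 0.70233 = 0.16208; summing to 0.47533.
Therefore the posterior P(bowl C | data) = (0.028846) / (0.47533) = 0.060687.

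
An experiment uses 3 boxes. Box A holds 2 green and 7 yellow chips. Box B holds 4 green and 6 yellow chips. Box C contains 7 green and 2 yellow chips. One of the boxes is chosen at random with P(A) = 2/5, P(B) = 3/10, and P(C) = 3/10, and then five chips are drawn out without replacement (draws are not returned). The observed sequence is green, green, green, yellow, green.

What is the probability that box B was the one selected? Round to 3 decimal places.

0.041

Compute the likelihood of the observed sequence for each case: P(data | box A) = (2/9)(1/8)(0/7) = 0; P(data | box B) = (4/10)(3/9)(2/8)(6/7)(1/6) = 0.0047619; P(data | box C) = (7/9)(6/8)(5/7)(2/6)(4/5) = 0.11111.
Weighting by the prior gives 2/5 · 0 = 0, 3/10 · 0.0047619 = 0.0014286, 3/10 · 0.11111 = 0.033333; summing to 0.034762.
Hence P(box B | data) = (0.0014286) / (0.034762) = 0.041096.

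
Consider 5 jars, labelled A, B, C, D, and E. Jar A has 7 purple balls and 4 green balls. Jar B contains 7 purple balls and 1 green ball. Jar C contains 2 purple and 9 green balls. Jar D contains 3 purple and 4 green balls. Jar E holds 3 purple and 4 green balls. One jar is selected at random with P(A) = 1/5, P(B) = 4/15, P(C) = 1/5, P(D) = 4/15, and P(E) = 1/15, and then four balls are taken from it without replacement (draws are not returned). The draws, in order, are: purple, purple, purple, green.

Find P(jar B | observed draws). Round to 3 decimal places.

Under each hypothesis, the probability of the observed sequence is: P(data | jar A) = (7/11)(6/10)(5/9)(4/8) = 0.10606; P(data | jar B) = (7/8)(6/7)(5/6)(1/5) = 0.125; P(data | jar C) = (2/11)(1/10)(0/9) = 0; P(data | jar D) = (3/7)(2/6)(1/5)(4/4) = 0.028571; P(data | jar E) = (3/7)(2/6)(1/5)(4/4) = 0.028571.
Multiplying each by its prior: 1/5 · 0.10606 = 0.021212, 4/15 · 0.125 = 0.033333, 1/5 · 0 = 0, 4/15 · 0.028571 = 0.007619, 1/15 · 0.028571 = 0.0019048; with total 0.064069.
So P(jar B | data) = (0.033333) / (0.064069) = 0.52027.

0.520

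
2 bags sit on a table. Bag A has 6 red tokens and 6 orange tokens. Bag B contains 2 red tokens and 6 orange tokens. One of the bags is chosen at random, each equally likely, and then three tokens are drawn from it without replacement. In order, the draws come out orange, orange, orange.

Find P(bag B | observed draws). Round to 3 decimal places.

For each hypothesis, P(data | H) works out to: P(data | bag A) = (6/12)(5/11)(4/10) = 1/11; P(data | bag B) = (6/8)(5/7)(4/6) = 5/14.
Multiplying each by its prior: 1/2 · 1/11 = 1/22, 1/2 · 5/14 = 5/28; summing to 69/308.
By Bayes' rule, P(bag B | data) = (5/28) / (69/308) = 55/69.

0.797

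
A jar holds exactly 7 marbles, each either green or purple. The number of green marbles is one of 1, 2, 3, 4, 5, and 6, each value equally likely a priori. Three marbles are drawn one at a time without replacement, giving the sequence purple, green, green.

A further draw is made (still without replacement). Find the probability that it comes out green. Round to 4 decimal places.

0.6000

The likelihood of the observed sequence under each hypothesis: P(data | r = 1) = (6/7)(1/6)(0/5) = 0; P(data | r = 2) = (5/7)(2/6)(1/5) = 1/21; P(data | r = 3) = (4/7)(3/6)(2/5) = 4/35; P(data | r = 4) = (3/7)(4/6)(3/5) = 6/35; P(data | r = 5) = (2/7)(5/6)(4/5) = 4/21; P(data | r = 6) = (1/7)(6/6)(5/5) = 1/7.
The prior-weighted likelihoods are 1/6 · 0 = 0, 1/6 · 1/21 = 1/126, 1/6 · 4/35 = 2/105, 1/6 · 6/35 = 1/35, 1/6 · 4/21 = 2/63, 1/6 · 1/7 = 1/42; summing to 1/9.
Normalising, the posterior is P(r = 1 | data) = 0, P(r = 2 | data) = 1/14, P(r = 3 | data) = 6/35, P(r = 4 | data) = 9/35, P(r = 5 | data) = 2/7, P(r = 6 | data) = 3/14.
Averaging over the posterior, P(green next | data) = (0)(1/14) + (1/4)(6/35) + (1/2)(9/35) + (3/4)(2/7) + (1)(3/14) = 3/5.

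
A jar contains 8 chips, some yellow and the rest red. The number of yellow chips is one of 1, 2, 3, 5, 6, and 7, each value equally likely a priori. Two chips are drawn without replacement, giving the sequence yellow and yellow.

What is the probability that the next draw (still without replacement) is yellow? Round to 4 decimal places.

0.6600

Compute the likelihood of the observed sequence for each case: P(data | r = 1) = (1/8)(0/7) = 0; P(data | r = 2) = (2/8)(1/7) = 1/28; P(data | r = 3) = (3/8)(2/7) = 3/28; P(data | r = 5) = (5/8)(4/7) = 5/14; P(data | r = 6) = (6/8)(5/7) = 15/28; P(data | r = 7) = (7/8)(6/7) = 3/4.
The prior-weighted likelihoods are 1/6 · 0 = 0, 1/6 · 1/28 = 1/168, 1/6 · 3/28 = 1/56, 1/6 · 5/14 = 5/84, 1/6 · 15/28 = 5/56, 1/6 · 3/4 = 1/8; these sum to 25/84.
Dividing through by the total gives posterior P(r = 1 | data) = 0, P(r = 2 | data) = 1/50, P(r = 3 | data) = 3/50, P(r = 5 | data) = 1/5, P(r = 6 | data) = 3/10, P(r = 7 | data) = 21/50.
Averaging over the posterior, P(yellow next | data) = (0)(1/50) + (1/6)(3/50) + (1/2)(1/5) + (2/3)(3/10) + (5/6)(21/50) = 33/50.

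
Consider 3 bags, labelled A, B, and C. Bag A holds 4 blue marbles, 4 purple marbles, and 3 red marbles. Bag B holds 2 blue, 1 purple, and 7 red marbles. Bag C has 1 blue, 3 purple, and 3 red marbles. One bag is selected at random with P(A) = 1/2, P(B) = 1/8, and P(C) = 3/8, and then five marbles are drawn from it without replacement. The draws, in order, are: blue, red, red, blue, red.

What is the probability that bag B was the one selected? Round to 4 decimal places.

0.7278

Compute the likelihood of the observed sequence for each case: P(data | bag A) = (4/11)(3/10)(2/9)(3/8)(1/7) = 0.0012987; P(data | bag B) = (2/10)(7/9)(6/8)(1/7)(5/6) = 0.013889; P(data | bag C) = (1/7)(3/6)(2/5)(0/4) = 0.
Multiplying each by its prior: 1/2 · 0.0012987 = 0.00064935, 1/8 · 0.013889 = 0.0017361, 3/8 · 0 = 0; summing to 0.0023855.
By Bayes' rule, P(bag B | data) = (0.0017361) / (0.0023855) = 0.72779.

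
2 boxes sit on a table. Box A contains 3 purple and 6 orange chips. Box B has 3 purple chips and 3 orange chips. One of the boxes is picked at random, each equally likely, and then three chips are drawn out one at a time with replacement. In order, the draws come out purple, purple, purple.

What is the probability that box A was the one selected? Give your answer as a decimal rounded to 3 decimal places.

Under each hypothesis, the probability of the observed sequence is: P(data | box A) = (3/9)(3/9)(3/9) = 1/27; P(data | box B) = (3/6)(3/6)(3/6) = 1/8.
Weighting by the prior gives 1/2 · 1/27 = 1/54, 1/2 · 1/8 = 1/16; summing to 35/432.
Therefore the posterior P(box A | data) = (1/54) / (35/432) = 8/35.

0.229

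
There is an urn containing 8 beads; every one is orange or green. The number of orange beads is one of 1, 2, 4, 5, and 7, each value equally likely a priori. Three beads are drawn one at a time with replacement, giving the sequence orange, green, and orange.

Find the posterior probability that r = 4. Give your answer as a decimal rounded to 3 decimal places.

0.292

Compute the likelihood of the observed sequence for each case: P(data | r = 1) = (1/8)(7/8)(1/8) = 0.013672; P(data | r = 2) = (2/8)(6/8)(2/8) = 0.046875; P(data | r = 4) = (4/8)(4/8)(4/8) = 0.125; P(data | r = 5) = (5/8)(3/8)(5/8) = 0.14648; P(data | r = 7) = (7/8)(1/8)(7/8) = 0.095703.
Weighting by the prior gives 1/5 · 0.013672 = 0.0027344, 1/5 · 0.046875 = 0.009375, 1/5 · 0.125 = 0.025, 1/5 · 0.14648 = 0.029297, 1/5 · 0.095703 = 0.019141; with total 0.085547.
Hence P(r = 4 | data) = (0.025) / (0.085547) = 0.29224.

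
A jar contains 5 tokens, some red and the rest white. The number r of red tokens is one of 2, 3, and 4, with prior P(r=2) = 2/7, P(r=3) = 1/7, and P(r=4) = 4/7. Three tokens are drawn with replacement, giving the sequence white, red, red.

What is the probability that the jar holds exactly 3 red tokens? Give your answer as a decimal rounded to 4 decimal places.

Under each hypothesis, the probability of the observed sequence is: P(data | r = 2) = (3/5)(2/5)(2/5) = 12/125; P(data | r = 3) = (2/5)(3/5)(3/5) = 18/125; P(data | r = 4) = (1/5)(4/5)(4/5) = 16/125.
The prior-weighted likelihoods are 2/7 · 12/125 = 24/875, 1/7 · 18/125 = 18/875, 4/7 · 16/125 = 64/875; these sum to 106/875.
So P(r = 3 | data) = (18/875) / (106/875) = 9/53.

0.1698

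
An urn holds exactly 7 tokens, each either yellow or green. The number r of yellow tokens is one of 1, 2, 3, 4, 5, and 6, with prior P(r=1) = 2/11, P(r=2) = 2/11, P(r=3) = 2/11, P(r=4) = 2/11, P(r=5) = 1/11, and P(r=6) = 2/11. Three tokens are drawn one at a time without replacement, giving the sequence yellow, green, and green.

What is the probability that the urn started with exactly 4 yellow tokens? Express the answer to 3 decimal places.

0.178

The likelihood of the observed sequence under each hypothesis: P(data | r = 1) = (1/7)(6/6)(5/5) = 1/7; P(data | r = 2) = (2/7)(5/6)(4/5) = 4/21; P(data | r = 3) = (3/7)(4/6)(3/5) = 6/35; P(data | r = 4) = (4/7)(3/6)(2/5) = 4/35; P(data | r = 5) = (5/7)(2/6)(1/5) = 1/21; P(data | r = 6) = (6/7)(1/6)(0/5) = 0.
Multiplying each by its prior: 2/11 · 1/7 = 2/77, 2/11 · 4/21 = 8/231, 2/11 · 6/35 = 12/385, 2/11 · 4/35 = 8/385, 1/11 · 1/21 = 1/231, 2/11 · 0 = 0; summing to 9/77.
Hence P(r = 4 | data) = (8/385) / (9/77) = 8/45.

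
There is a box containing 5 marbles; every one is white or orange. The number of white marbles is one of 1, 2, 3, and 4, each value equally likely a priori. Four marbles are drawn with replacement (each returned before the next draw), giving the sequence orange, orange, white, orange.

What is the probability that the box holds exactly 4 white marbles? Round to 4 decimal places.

0.0274

For each hypothesis, P(data | H) works out to: P(data | r = 1) = (4/5)(4/5)(1/5)(4/5) = 0.1024; P(data | r = 2) = (3/5)(3/5)(2/5)(3/5) = 0.0864; P(data | r = 3) = (2/5)(2/5)(3/5)(2/5) = 0.0384; P(data | r = 4) = (1/5)(1/5)(4/5)(1/5) = 0.0064.
Multiplying each by its prior: 1/4 · 0.1024 = 0.0256, 1/4 · 0.0864 = 0.0216, 1/4 · 0.0384 = 0.0096, 1/4 · 0.0064 = 0.0016; these sum to 0.0584.
By Bayes' rule, P(r = 4 | data) = (0.0016) / (0.0584) = 0.027397.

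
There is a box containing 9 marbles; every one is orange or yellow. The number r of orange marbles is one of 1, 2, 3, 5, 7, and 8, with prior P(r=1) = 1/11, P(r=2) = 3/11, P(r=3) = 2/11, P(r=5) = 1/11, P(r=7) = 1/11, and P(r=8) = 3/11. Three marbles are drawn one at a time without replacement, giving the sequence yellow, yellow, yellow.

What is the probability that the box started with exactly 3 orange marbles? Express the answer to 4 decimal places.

Under each hypothesis, the probability of the observed sequence is: P(data | r = 1) = (8/9)(7/8)(6/7) = 2/3; P(data | r = 2) = (7/9)(6/8)(5/7) = 5/12; P(data | r = 3) = (6/9)(5/8)(4/7) = 5/21; P(data | r = 5) = (4/9)(3/8)(2/7) = 1/21; P(data | r = 7) = (2/9)(1/8)(0/7) = 0; P(data | r = 8) = (1/9)(0/8) = 0.
Multiplying each by its prior: 1/11 · 2/3 = 2/33, 3/11 · 5/12 = 5/44, 2/11 · 5/21 = 10/231, 1/11 · 1/21 = 1/231, 1/11 · 0 = 0, 3/11 · 0 = 0; with total 205/924.
So P(r = 3 | data) = (10/231) / (205/924) = 8/41.

0.1951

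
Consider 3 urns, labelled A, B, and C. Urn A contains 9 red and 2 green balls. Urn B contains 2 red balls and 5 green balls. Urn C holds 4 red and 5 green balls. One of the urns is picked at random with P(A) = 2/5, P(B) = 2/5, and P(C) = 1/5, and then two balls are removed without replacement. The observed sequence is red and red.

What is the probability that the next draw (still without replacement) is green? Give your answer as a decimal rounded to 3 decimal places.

Under each hypothesis, the probability of the observed sequence is: P(data | urn A) = (9/11)(8/10) = 0.65455; P(data | urn B) = (2/7)(1/6) = 0.047619; P(data | urn C) = (4/9)(3/8) = 0.16667.
Multiplying each by its prior: 2/5 · 0.65455 = 0.26182, 2/5 · 0.047619 = 0.019048, 1/5 · 0.16667 = 0.033333; these sum to 0.3142.
Dividing through by the total gives posterior P(urn A | data) = 0.83329, P(urn B | data) = 0.060623, P(urn C | data) = 0.10609.
The predictive probability is P(green next | data) = (2/9)(0.83329) + (1)(0.060623) + (5/7)(0.10609) = 0.32158.

0.322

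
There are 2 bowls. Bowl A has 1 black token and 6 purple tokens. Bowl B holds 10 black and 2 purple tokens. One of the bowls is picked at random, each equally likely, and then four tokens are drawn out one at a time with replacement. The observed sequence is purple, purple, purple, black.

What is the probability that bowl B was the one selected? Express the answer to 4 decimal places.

0.0411

For each hypothesis, P(data | H) works out to: P(data | bowl A) = (6/7)(6/7)(6/7)(1/7) = 0.089963; P(data | bowl B) = (2/12)(2/12)(2/12)(10/12) = 0.003858.
The prior-weighted likelihoods are 1/2 · 0.089963 = 0.044981, 1/2 · 0.003858 = 0.001929; summing to 0.04691.
So P(bowl B | data) = (0.001929) / (0.04691) = 0.041121.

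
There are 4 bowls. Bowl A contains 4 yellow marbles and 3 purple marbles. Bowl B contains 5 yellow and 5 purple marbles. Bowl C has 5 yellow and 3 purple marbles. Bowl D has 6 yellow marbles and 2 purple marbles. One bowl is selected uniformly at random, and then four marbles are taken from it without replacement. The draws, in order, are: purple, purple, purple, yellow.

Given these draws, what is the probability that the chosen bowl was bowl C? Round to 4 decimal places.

For each hypothesis, P(data | H) works out to: P(data | bowl A) = (3/7)(2/6)(1/5)(4/4) = 0.028571; P(data | bowl B) = (5/10)(4/9)(3/8)(5/7) = 0.059524; P(data | bowl C) = (3/8)(2/7)(1/6)(5/5) = 0.017857; P(data | bowl D) = (2/8)(1/7)(0/6) = 0.
Weighting by the prior gives 1/4 · 0.028571 = 0.0071429, 1/4 · 0.059524 = 0.014881, 1/4 · 0.017857 = 0.0044643, 1/4 · 0 = 0; summing to 0.026488.
By Bayes' rule, P(bowl C | data) = (0.0044643) / (0.026488) = 0.16854.

0.1685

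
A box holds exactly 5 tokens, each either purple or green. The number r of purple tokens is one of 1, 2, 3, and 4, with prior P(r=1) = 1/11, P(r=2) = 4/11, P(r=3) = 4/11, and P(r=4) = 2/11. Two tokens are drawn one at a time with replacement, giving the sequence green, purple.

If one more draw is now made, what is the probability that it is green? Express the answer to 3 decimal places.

0.480

Under each hypothesis, the probability of the observed sequence is: P(data | r = 1) = (4/5)(1/5) = 4/25; P(data | r = 2) = (3/5)(2/5) = 6/25; P(data | r = 3) = (2/5)(3/5) = 6/25; P(data | r = 4) = (1/5)(4/5) = 4/25.
The prior-weighted likelihoods are 1/11 · 4/25 = 4/275, 4/11 · 6/25 = 24/275, 4/11 · 6/25 = 24/275, 2/11 · 4/25 = 8/275; these sum to 12/55.
The posterior is then P(r = 1 | data) = 1/15, P(r = 2 | data) = 2/5, P(r = 3 | data) = 2/5, P(r = 4 | data) = 2/15.
So P(green next | data) = Σ P(green next | H) P(H | data) = (4/5)(1/15) + (3/5)(2/5) + (2/5)(2/5) + (1/5)(2/15) = 12/25.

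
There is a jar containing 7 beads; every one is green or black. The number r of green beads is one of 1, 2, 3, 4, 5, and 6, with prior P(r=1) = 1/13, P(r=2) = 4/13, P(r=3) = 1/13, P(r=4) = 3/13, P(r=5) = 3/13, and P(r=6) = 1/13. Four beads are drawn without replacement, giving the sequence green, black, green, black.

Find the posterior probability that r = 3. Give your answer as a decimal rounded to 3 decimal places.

0.127

For each hypothesis, P(data | H) works out to: P(data | r = 1) = (1/7)(6/6)(0/5) = 0; P(data | r = 2) = (2/7)(5/6)(1/5)(4/4) = 0.047619; P(data | r = 3) = (3/7)(4/6)(2/5)(3/4) = 0.085714; P(data | r = 4) = (4/7)(3/6)(3/5)(2/4) = 0.085714; P(data | r = 5) = (5/7)(2/6)(4/5)(1/4) = 0.047619; P(data | r = 6) = (6/7)(1/6)(5/5)(0/4) = 0.
Weighting by the prior gives 1/13 · 0 = 0, 4/13 · 0.047619 = 0.014652, 1/13 · 0.085714 = 0.0065934, 3/13 · 0.085714 = 0.01978, 3/13 · 0.047619 = 0.010989, 1/13 · 0 = 0; with total 0.052015.
So P(r = 3 | data) = (0.0065934) / (0.052015) = 0.12676.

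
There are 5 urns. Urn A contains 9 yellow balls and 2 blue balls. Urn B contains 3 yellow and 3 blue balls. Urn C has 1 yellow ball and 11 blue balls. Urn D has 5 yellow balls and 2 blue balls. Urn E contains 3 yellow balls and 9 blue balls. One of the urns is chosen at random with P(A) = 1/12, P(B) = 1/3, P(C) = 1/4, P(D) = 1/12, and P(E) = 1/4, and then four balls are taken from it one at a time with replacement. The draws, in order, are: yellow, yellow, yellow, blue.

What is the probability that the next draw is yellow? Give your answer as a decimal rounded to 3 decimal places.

0.591

For each hypothesis, P(data | H) works out to: P(data | urn A) = (9/11)(9/11)(9/11)(2/11) = 0.099583; P(data | urn B) = (3/6)(3/6)(3/6)(3/6) = 0.0625; P(data | urn C) = (1/12)(1/12)(1/12)(11/12) = 0.00053048; P(data | urn D) = (5/7)(5/7)(5/7)(2/7) = 0.10412; P(data | urn E) = (3/12)(3/12)(3/12)(9/12) = 0.011719.
The prior-weighted likelihoods are 1/12 · 0.099583 = 0.0082986, 1/3 · 0.0625 = 0.020833, 1/4 · 0.00053048 = 0.00013262, 1/12 · 0.10412 = 0.0086769, 1/4 · 0.011719 = 0.0029297; summing to 0.040871.
Normalising, the posterior is P(urn A | data) = 0.20304, P(urn B | data) = 0.50973, P(urn C | data) = 0.0032448, P(urn D | data) = 0.2123, P(urn E | data) = 0.071681.
The predictive probability is P(yellow next | data) = (9/11)(0.20304) + (1/2)(0.50973) + (1/12)(0.0032448) + (5/7)(0.2123) + (1/4)(0.071681) = 0.59083.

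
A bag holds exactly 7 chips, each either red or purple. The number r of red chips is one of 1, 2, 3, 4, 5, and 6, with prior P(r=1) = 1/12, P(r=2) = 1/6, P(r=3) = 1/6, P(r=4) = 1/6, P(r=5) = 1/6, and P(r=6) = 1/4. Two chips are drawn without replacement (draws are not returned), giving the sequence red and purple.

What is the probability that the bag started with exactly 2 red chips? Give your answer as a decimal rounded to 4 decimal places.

0.1786

The likelihood of the observed sequence under each hypothesis: P(data | r = 1) = (1/7)(6/6) = 1/7; P(data | r = 2) = (2/7)(5/6) = 5/21; P(data | r = 3) = (3/7)(4/6) = 2/7; P(data | r = 4) = (4/7)(3/6) = 2/7; P(data | r = 5) = (5/7)(2/6) = 5/21; P(data | r = 6) = (6/7)(1/6) = 1/7.
The prior-weighted likelihoods are 1/12 · 1/7 = 1/84, 1/6 · 5/21 = 5/126, 1/6 · 2/7 = 1/21, 1/6 · 2/7 = 1/21, 1/6 · 5/21 = 5/126, 1/4 · 1/7 = 1/28; these sum to 2/9.
Hence P(r = 2 | data) = (5/126) / (2/9) = 5/28.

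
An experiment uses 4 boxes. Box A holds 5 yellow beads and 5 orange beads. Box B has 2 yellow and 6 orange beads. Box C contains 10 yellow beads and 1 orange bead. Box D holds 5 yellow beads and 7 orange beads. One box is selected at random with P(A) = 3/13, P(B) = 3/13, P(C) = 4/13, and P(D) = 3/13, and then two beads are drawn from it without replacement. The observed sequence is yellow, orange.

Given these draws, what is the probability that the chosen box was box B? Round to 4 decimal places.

For each hypothesis, P(data | H) works out to: P(data | box A) = (5/10)(5/9) = 0.27778; P(data | box B) = (2/8)(6/7) = 0.21429; P(data | box C) = (10/11)(1/10) = 0.090909; P(data | box D) = (5/12)(7/11) = 0.26515.
Weighting by the prior gives 3/13 · 0.27778 = 0.064103, 3/13 · 0.21429 = 0.049451, 4/13 · 0.090909 = 0.027972, 3/13 · 0.26515 = 0.061189; summing to 0.20271.
So P(box B | data) = (0.049451) / (0.20271) = 0.24394.

0.2439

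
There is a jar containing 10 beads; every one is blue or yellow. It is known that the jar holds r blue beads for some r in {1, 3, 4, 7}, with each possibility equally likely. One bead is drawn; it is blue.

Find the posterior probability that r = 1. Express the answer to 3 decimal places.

0.067

For each hypothesis, P(data | H) works out to: P(data | r = 1) = (1/10) = 1/10; P(data | r = 3) = (3/10) = 3/10; P(data | r = 4) = (4/10) = 2/5; P(data | r = 7) = (7/10) = 7/10.
Weighting by the prior gives 1/4 · 1/10 = 1/40, 1/4 · 3/10 = 3/40, 1/4 · 2/5 = 1/10, 1/4 · 7/10 = 7/40; summing to 3/8.
Hence P(r = 1 | data) = (1/40) / (3/8) = 1/15.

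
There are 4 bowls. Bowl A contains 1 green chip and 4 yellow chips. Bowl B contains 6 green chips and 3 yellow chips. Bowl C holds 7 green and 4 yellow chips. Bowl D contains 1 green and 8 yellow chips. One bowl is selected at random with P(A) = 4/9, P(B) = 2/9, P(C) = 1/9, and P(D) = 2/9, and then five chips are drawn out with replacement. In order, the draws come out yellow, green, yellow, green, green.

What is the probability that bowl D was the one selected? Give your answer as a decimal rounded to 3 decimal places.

0.018

Compute the likelihood of the observed sequence for each case: P(data | bowl A) = (4/5)(1/5)(4/5)(1/5)(1/5) = 0.00512; P(data | bowl B) = (3/9)(6/9)(3/9)(6/9)(6/9) = 0.032922; P(data | bowl C) = (4/11)(7/11)(4/11)(7/11)(7/11) = 0.034076; P(data | bowl D) = (8/9)(1/9)(8/9)(1/9)(1/9) = 0.0010838.
The prior-weighted likelihoods are 4/9 · 0.00512 = 0.0022756, 2/9 · 0.032922 = 0.007316, 1/9 · 0.034076 = 0.0037862, 2/9 · 0.0010838 = 0.00024085; with total 0.013619.
Therefore the posterior P(bowl D | data) = (0.00024085) / (0.013619) = 0.017686.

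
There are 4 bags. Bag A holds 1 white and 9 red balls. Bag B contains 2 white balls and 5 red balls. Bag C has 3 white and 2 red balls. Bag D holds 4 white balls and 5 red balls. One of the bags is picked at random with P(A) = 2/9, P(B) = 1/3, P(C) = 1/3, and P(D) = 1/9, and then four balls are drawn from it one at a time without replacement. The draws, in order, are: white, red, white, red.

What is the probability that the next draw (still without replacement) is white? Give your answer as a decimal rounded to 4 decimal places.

The likelihood of the observed sequence under each hypothesis: P(data | bag A) = (1/10)(9/9)(0/8) = 0; P(data | bag B) = (2/7)(5/6)(1/5)(4/4) = 1/21; P(data | bag C) = (3/5)(2/4)(2/3)(1/2) = 1/10; P(data | bag D) = (4/9)(5/8)(3/7)(4/6) = 5/63.
Weighting by the prior gives 2/9 · 0 = 0, 1/3 · 1/21 = 1/63, 1/3 · 1/10 = 1/30, 1/9 · 5/63 = 5/567; with total 47/810.
The posterior is then P(bag A | data) = 0, P(bag B | data) = 90/329, P(bag C | data) = 27/47, P(bag D | data) = 50/329.
So P(white next | data) = Σ P(white next | H) P(H | data) = (0)(90/329) + (1)(27/47) + (2/5)(50/329) = 209/329.

0.6353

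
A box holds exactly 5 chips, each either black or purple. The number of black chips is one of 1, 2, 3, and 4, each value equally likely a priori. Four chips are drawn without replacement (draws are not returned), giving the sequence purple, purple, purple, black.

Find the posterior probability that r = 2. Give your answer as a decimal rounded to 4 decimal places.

0.3333

The likelihood of the observed sequence under each hypothesis: P(data | r = 1) = (4/5)(3/4)(2/3)(1/2) = 1/5; P(data | r = 2) = (3/5)(2/4)(1/3)(2/2) = 1/10; P(data | r = 3) = (2/5)(1/4)(0/3) = 0; P(data | r = 4) = (1/5)(0/4) = 0.
The prior-weighted likelihoods are 1/4 · 1/5 = 1/20, 1/4 · 1/10 = 1/40, 1/4 · 0 = 0, 1/4 · 0 = 0; summing to 3/40.
So P(r = 2 | data) = (1/40) / (3/40) = 1/3.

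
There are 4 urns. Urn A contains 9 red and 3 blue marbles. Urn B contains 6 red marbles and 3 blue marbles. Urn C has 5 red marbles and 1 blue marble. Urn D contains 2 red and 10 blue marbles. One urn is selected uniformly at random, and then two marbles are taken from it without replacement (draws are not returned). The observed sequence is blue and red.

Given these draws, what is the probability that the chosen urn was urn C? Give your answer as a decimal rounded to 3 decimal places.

0.216

Under each hypothesis, the probability of the observed sequence is: P(data | urn A) = (3/12)(9/11) = 9/44; P(data | urn B) = (3/9)(6/8) = 1/4; P(data | urn C) = (1/6)(5/5) = 1/6; P(data | urn D) = (10/12)(2/11) = 5/33.
Weighting by the prior gives 1/4 · 9/44 = 9/176, 1/4 · 1/4 = 1/16, 1/4 · 1/6 = 1/24, 1/4 · 5/33 = 5/132; these sum to 17/88.
Therefore the posterior P(urn C | data) = (1/24) / (17/88) = 11/51.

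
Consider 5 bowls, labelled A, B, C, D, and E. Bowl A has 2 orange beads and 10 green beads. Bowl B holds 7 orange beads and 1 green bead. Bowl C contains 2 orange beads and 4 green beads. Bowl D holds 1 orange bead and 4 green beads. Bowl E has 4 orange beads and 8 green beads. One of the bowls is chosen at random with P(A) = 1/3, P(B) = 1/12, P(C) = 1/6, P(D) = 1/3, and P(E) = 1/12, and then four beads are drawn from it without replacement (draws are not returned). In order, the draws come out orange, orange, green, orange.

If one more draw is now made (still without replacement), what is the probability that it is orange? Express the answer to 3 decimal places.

0.900

Under each hypothesis, the probability of the observed sequence is: P(data | bowl A) = (2/12)(1/11)(10/10)(0/9) = 0; P(data | bowl B) = (7/8)(6/7)(1/6)(5/5) = 0.125; P(data | bowl C) = (2/6)(1/5)(4/4)(0/3) = 0; P(data | bowl D) = (1/5)(0/4) = 0; P(data | bowl E) = (4/12)(3/11)(8/10)(2/9) = 0.016162.
Weighting by the prior gives 1/3 · 0 = 0, 1/12 · 0.125 = 0.010417, 1/6 · 0 = 0, 1/3 · 0 = 0, 1/12 · 0.016162 = 0.0013468; these sum to 0.011763.
Normalising, the posterior is P(bowl A | data) = 0, P(bowl B | data) = 0.88551, P(bowl C | data) = 0, P(bowl D | data) = 0, P(bowl E | data) = 0.11449.
Averaging over the posterior, P(orange next | data) = (1)(0.88551) + (1/8)(0.11449) = 0.89982.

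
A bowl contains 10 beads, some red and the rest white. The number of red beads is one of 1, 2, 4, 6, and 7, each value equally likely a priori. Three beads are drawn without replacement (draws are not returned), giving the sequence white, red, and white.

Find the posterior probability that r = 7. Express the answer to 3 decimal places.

0.100

For each hypothesis, P(data | H) works out to: P(data | r = 1) = (9/10)(1/9)(8/8) = 0.1; P(data | r = 2) = (8/10)(2/9)(7/8) = 0.15556; P(data | r = 4) = (6/10)(4/9)(5/8) = 0.16667; P(data | r = 6) = (4/10)(6/9)(3/8) = 0.1; P(data | r = 7) = (3/10)(7/9)(2/8) = 0.058333.
Weighting by the prior gives 1/5 · 0.1 = 0.02, 1/5 · 0.15556 = 0.031111, 1/5 · 0.16667 = 0.033333, 1/5 · 0.1 = 0.02, 1/5 · 0.058333 = 0.011667; summing to 0.11611.
So P(r = 7 | data) = (0.011667) / (0.11611) = 0.10048.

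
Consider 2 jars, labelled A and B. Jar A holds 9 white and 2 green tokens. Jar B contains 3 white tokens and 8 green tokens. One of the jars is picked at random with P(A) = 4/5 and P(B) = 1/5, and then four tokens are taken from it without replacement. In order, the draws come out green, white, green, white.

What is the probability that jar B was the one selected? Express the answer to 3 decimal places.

Under each hypothesis, the probability of the observed sequence is: P(data | jar A) = (2/11)(9/10)(1/9)(8/8) = 1/55; P(data | jar B) = (8/11)(3/10)(7/9)(2/8) = 7/165.
Multiplying each by its prior: 4/5 · 1/55 = 4/275, 1/5 · 7/165 = 7/825; these sum to 19/825.
Hence P(jar B | data) = (7/825) / (19/825) = 7/19.

0.368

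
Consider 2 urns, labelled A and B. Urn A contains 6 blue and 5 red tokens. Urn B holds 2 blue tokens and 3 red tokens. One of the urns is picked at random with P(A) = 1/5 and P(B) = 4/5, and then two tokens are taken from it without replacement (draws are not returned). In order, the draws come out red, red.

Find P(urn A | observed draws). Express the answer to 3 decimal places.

0.132

Compute the likelihood of the observed sequence for each case: P(data | urn A) = (5/11)(4/10) = 2/11; P(data | urn B) = (3/5)(2/4) = 3/10.
Multiplying each by its prior: 1/5 · 2/11 = 2/55, 4/5 · 3/10 = 6/25; these sum to 76/275.
Hence P(urn A | data) = (2/55) / (76/275) = 5/38.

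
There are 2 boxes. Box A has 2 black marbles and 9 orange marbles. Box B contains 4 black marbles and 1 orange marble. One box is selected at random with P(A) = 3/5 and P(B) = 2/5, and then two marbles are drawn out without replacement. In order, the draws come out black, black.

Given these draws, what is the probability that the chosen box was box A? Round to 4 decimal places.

The likelihood of the observed sequence under each hypothesis: P(data | box A) = (2/11)(1/10) = 1/55; P(data | box B) = (4/5)(3/4) = 3/5.
Multiplying each by its prior: 3/5 · 1/55 = 3/275, 2/5 · 3/5 = 6/25; these sum to 69/275.
By Bayes' rule, P(box A | data) = (3/275) / (69/275) = 1/23.

0.0435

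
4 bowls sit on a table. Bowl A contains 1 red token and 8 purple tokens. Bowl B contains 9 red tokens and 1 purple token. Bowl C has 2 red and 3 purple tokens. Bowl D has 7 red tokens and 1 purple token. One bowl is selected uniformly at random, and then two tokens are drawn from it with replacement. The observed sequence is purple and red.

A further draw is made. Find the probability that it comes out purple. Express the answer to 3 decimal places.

0.473

The likelihood of the observed sequence under each hypothesis: P(data | bowl A) = (8/9)(1/9) = 0.098765; P(data | bowl B) = (1/10)(9/10) = 0.09; P(data | bowl C) = (3/5)(2/5) = 0.24; P(data | bowl D) = (1/8)(7/8) = 0.10938.
Multiplying each by its prior: 1/4 · 0.098765 = 0.024691, 1/4 · 0.09 = 0.0225, 1/4 · 0.24 = 0.06, 1/4 · 0.10938 = 0.027344; summing to 0.13454.
Dividing through by the total gives posterior P(bowl A | data) = 0.18353, P(bowl B | data) = 0.16724, P(bowl C | data) = 0.44598, P(bowl D | data) = 0.20325.
So P(purple next | data) = Σ P(purple next | H) P(H | data) = (8/9)(0.18353) + (1/10)(0.16724) + (3/5)(0.44598) + (1/8)(0.20325) = 0.47286.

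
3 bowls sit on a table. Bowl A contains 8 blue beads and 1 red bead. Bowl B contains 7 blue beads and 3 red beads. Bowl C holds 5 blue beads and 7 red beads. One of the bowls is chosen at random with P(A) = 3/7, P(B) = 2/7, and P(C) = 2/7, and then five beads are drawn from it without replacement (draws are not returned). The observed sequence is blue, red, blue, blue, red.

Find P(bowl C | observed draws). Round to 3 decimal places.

0.389

For each hypothesis, P(data | H) works out to: P(data | bowl A) = (8/9)(1/8)(7/7)(6/6)(0/5) = 0; P(data | bowl B) = (7/10)(3/9)(6/8)(5/7)(2/6) = 1/24; P(data | bowl C) = (5/12)(7/11)(4/10)(3/9)(6/8) = 7/264.
The prior-weighted likelihoods are 3/7 · 0 = 0, 2/7 · 1/24 = 1/84, 2/7 · 7/264 = 1/132; with total 3/154.
So P(bowl C | data) = (1/132) / (3/154) = 7/18.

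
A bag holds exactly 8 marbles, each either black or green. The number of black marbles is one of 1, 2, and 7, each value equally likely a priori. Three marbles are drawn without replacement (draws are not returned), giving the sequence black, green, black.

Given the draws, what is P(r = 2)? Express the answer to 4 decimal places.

Under each hypothesis, the probability of the observed sequence is: P(data | r = 1) = (1/8)(7/7)(0/6) = 0; P(data | r = 2) = (2/8)(6/7)(1/6) = 1/28; P(data | r = 7) = (7/8)(1/7)(6/6) = 1/8.
The prior-weighted likelihoods are 1/3 · 0 = 0, 1/3 · 1/28 = 1/84, 1/3 · 1/8 = 1/24; these sum to 3/56.
Hence P(r = 2 | data) = (1/84) / (3/56) = 2/9.

0.2222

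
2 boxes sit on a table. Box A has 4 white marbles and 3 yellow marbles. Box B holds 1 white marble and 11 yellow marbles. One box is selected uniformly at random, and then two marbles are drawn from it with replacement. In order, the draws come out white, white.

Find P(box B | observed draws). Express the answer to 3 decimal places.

0.021

Compute the likelihood of the observed sequence for each case: P(data | box A) = (4/7)(4/7) = 0.32653; P(data | box B) = (1/12)(1/12) = 0.0069444.
Weighting by the prior gives 1/2 · 0.32653 = 0.16327, 1/2 · 0.0069444 = 0.0034722; with total 0.16674.
Hence P(box B | data) = (0.0034722) / (0.16674) = 0.020824.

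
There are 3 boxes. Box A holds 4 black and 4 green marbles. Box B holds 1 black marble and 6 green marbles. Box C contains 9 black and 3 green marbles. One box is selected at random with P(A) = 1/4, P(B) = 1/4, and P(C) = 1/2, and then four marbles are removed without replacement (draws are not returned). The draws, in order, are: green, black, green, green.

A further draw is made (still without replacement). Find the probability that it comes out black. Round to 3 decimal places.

0.248

Under each hypothesis, the probability of the observed sequence is: P(data | box A) = (4/8)(4/7)(3/6)(2/5) = 2/35; P(data | box B) = (6/7)(1/6)(5/5)(4/4) = 1/7; P(data | box C) = (3/12)(9/11)(2/10)(1/9) = 1/220.
The prior-weighted likelihoods are 1/4 · 2/35 = 1/70, 1/4 · 1/7 = 1/28, 1/2 · 1/220 = 1/440; summing to 23/440.
Normalising, the posterior is P(box A | data) = 44/161, P(box B | data) = 110/161, P(box C | data) = 1/23.
The predictive probability is P(black next | data) = (3/4)(44/161) + (0)(110/161) + (1)(1/23) = 40/161.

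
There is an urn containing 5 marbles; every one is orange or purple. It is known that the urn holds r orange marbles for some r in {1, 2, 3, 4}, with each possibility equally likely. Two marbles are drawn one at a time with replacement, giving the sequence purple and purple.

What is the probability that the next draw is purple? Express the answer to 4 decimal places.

0.6667

For each hypothesis, P(data | H) works out to: P(data | r = 1) = (4/5)(4/5) = 16/25; P(data | r = 2) = (3/5)(3/5) = 9/25; P(data | r = 3) = (2/5)(2/5) = 4/25; P(data | r = 4) = (1/5)(1/5) = 1/25.
The prior-weighted likelihoods are 1/4 · 16/25 = 4/25, 1/4 · 9/25 = 9/100, 1/4 · 4/25 = 1/25, 1/4 · 1/25 = 1/100; these sum to 3/10.
Normalising, the posterior is P(r = 1 | data) = 8/15, P(r = 2 | data) = 3/10, P(r = 3 | data) = 2/15, P(r = 4 | data) = 1/30.
So P(purple next | data) = Σ P(purple next | H) P(H | data) = (4/5)(8/15) + (3/5)(3/10) + (2/5)(2/15) + (1/5)(1/30) = 2/3.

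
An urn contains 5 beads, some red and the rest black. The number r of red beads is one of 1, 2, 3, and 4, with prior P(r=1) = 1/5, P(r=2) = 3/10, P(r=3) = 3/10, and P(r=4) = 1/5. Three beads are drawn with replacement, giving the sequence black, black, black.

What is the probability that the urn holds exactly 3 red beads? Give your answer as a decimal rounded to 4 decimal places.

0.1021

Under each hypothesis, the probability of the observed sequence is: P(data | r = 1) = (4/5)(4/5)(4/5) = 0.512; P(data | r = 2) = (3/5)(3/5)(3/5) = 0.216; P(data | r = 3) = (2/5)(2/5)(2/5) = 0.064; P(data | r = 4) = (1/5)(1/5)(1/5) = 0.008.
Weighting by the prior gives 1/5 · 0.512 = 0.1024, 3/10 · 0.216 = 0.0648, 3/10 · 0.064 = 0.0192, 1/5 · 0.008 = 0.0016; these sum to 0.188.
So P(r = 3 | data) = (0.0192) / (0.188) = 0.10213.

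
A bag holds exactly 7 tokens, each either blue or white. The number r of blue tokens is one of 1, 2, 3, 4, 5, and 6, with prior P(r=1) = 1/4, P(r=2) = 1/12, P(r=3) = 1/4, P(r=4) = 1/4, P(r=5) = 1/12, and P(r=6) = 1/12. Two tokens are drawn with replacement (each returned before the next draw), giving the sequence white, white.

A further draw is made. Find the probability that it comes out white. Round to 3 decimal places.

Compute the likelihood of the observed sequence for each case: P(data | r = 1) = (6/7)(6/7) = 36/49; P(data | r = 2) = (5/7)(5/7) = 25/49; P(data | r = 3) = (4/7)(4/7) = 16/49; P(data | r = 4) = (3/7)(3/7) = 9/49; P(data | r = 5) = (2/7)(2/7) = 4/49; P(data | r = 6) = (1/7)(1/7) = 1/49.
Multiplying each by its prior: 1/4 · 36/49 = 9/49, 1/12 · 25/49 = 25/588, 1/4 · 16/49 = 4/49, 1/4 · 9/49 = 9/196, 1/12 · 4/49 = 1/147, 1/12 · 1/49 = 1/588; these sum to 71/196.
Normalising, the posterior is P(r = 1 | data) = 0.50704, P(r = 2 | data) = 0.11737, P(r = 3 | data) = 0.22535, P(r = 4 | data) = 0.12676, P(r = 5 | data) = 0.018779, P(r = 6 | data) = 0.0046948.
Averaging over the posterior, P(white next | data) = (6/7)(0.50704) + (5/7)(0.11737) + (4/7)(0.22535) + (3/7)(0.12676) + (2/7)(0.018779) + (1/7)(0.0046948) = 0.70758.

0.708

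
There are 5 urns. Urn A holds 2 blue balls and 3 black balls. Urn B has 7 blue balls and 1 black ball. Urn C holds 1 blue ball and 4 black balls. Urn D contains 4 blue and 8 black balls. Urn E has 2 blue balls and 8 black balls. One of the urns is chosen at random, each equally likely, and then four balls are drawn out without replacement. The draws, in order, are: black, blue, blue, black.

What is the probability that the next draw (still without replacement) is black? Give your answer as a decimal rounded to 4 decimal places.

Compute the likelihood of the observed sequence for each case: P(data | urn A) = (3/5)(2/4)(1/3)(2/2) = 0.1; P(data | urn B) = (1/8)(7/7)(6/6)(0/5) = 0; P(data | urn C) = (4/5)(1/4)(0/3) = 0; P(data | urn D) = (8/12)(4/11)(3/10)(7/9) = 0.056566; P(data | urn E) = (8/10)(2/9)(1/8)(7/7) = 0.022222.
Multiplying each by its prior: 1/5 · 0.1 = 0.02, 1/5 · 0 = 0, 1/5 · 0 = 0, 1/5 · 0.056566 = 0.011313, 1/5 · 0.022222 = 0.0044444; with total 0.035758.
Normalising, the posterior is P(urn A | data) = 0.55932, P(urn B | data) = 0, P(urn C | data) = 0, P(urn D | data) = 0.31638, P(urn E | data) = 0.12429.
Averaging over the posterior, P(black next | data) = (1)(0.55932) + (3/4)(0.31638) + (1)(0.12429) = 0.9209.

0.9209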